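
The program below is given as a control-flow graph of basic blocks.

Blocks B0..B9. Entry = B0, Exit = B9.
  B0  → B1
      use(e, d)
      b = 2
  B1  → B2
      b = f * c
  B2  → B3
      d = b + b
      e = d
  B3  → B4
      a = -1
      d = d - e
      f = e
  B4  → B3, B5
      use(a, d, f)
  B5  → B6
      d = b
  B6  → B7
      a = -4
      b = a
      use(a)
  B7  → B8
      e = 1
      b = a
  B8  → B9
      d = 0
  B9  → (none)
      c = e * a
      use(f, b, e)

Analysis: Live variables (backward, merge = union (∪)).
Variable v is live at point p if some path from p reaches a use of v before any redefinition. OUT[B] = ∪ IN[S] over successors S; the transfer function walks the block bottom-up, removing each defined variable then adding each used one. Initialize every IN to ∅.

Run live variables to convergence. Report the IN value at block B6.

Fixpoint table:
  B0:  IN={c, d, e, f}  OUT={c, f}
  B1:  IN={c, f}  OUT={b}
  B2:  IN={b}  OUT={b, d, e}
  B3:  IN={b, d, e}  OUT={a, b, d, e, f}
  B4:  IN={a, b, d, e, f}  OUT={b, d, e, f}
  B5:  IN={b, f}  OUT={f}
  B6:  IN={f}  OUT={a, f}
  B7:  IN={a, f}  OUT={a, b, e, f}
  B8:  IN={a, b, e, f}  OUT={a, b, e, f}
  B9:  IN={a, b, e, f}  OUT={}

Merge at B6: OUT[B6] = IN[B7] = {a, f}
Applying B6's transfer function to that OUT value gives IN[B6] (row B6 above).

Answer: {f}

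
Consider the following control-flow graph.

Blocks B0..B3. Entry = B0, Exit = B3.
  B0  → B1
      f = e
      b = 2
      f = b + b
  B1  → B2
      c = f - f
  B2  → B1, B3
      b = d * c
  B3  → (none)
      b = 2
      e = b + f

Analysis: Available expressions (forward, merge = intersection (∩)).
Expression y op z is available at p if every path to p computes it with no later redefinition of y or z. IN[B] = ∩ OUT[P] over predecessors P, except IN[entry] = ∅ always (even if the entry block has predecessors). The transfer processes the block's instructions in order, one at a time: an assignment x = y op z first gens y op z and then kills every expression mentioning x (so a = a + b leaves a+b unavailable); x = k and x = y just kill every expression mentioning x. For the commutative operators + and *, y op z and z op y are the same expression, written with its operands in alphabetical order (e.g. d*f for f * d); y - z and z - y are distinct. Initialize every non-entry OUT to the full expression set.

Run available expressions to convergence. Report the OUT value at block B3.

Converged values:
  B0: | IN={} | OUT={b+b}
  B1: | IN={} | OUT={f-f}
  B2: | IN={f-f} | OUT={c*d, f-f}
  B3: | IN={c*d, f-f} | OUT={b+f, c*d, f-f}

Merge at B3: IN[B3] = OUT[B2] = {c*d, f-f}
Applying B3's transfer function to that IN value gives OUT[B3] (row B3 above).

Answer: {b+f, c*d, f-f}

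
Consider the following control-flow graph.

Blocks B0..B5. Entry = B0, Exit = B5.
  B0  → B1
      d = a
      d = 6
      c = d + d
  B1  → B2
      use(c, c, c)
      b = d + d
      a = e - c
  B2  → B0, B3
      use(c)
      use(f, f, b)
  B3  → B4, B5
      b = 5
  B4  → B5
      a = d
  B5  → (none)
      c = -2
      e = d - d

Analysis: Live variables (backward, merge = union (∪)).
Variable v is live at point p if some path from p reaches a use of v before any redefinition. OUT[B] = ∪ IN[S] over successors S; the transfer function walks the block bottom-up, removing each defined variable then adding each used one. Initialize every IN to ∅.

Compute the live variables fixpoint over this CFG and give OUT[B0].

Answer: {c, d, e, f}

Derivation:
Per-block solution:
  B0: | IN={a, e, f} | OUT={c, d, e, f}
  B1: | IN={c, d, e, f} | OUT={a, b, c, d, e, f}
  B2: | IN={a, b, c, d, e, f} | OUT={a, d, e, f}
  B3: | IN={d} | OUT={d}
  B4: | IN={d} | OUT={d}
  B5: | IN={d} | OUT={}

Merge at B0: OUT[B0] = IN[B1] = {c, d, e, f}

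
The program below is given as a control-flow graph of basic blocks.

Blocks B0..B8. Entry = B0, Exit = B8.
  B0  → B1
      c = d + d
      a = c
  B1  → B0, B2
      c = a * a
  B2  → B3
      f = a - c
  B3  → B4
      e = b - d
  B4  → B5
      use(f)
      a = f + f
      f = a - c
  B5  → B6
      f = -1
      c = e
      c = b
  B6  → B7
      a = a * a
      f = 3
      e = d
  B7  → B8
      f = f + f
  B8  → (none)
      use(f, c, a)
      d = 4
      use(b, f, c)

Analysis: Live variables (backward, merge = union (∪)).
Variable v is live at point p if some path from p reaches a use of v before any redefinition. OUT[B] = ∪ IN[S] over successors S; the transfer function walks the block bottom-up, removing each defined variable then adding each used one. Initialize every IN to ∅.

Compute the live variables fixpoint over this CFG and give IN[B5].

Answer: {a, b, d, e}

Trace:
Converged values:
  B0:  IN={b, d}  OUT={a, b, d}
  B1:  IN={a, b, d}  OUT={a, b, c, d}
  B2:  IN={a, b, c, d}  OUT={b, c, d, f}
  B3:  IN={b, c, d, f}  OUT={b, c, d, e, f}
  B4:  IN={b, c, d, e, f}  OUT={a, b, d, e}
  B5:  IN={a, b, d, e}  OUT={a, b, c, d}
  B6:  IN={a, b, c, d}  OUT={a, b, c, f}
  B7:  IN={a, b, c, f}  OUT={a, b, c, f}
  B8:  IN={a, b, c, f}  OUT={}

Merge at B5: OUT[B5] = IN[B6] = {a, b, c, d}
Applying B5's transfer function to that OUT value gives IN[B5] (row B5 above).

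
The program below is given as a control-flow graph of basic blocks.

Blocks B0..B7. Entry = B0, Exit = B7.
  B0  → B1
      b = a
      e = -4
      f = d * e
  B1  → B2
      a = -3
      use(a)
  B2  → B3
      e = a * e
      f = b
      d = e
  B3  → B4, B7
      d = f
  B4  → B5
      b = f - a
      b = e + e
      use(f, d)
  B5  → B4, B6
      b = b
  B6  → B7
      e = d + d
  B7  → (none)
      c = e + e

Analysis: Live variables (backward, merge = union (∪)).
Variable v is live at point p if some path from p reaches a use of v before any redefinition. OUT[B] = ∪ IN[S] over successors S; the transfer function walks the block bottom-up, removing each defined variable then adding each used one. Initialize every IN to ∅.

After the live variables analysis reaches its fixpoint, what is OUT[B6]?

Fixpoint table:
  B0:   IN={a, d}   OUT={b, e}
  B1:   IN={b, e}   OUT={a, b, e}
  B2:   IN={a, b, e}   OUT={a, e, f}
  B3:   IN={a, e, f}   OUT={a, d, e, f}
  B4:   IN={a, d, e, f}   OUT={a, b, d, e, f}
  B5:   IN={a, b, d, e, f}   OUT={a, d, e, f}
  B6:   IN={d}   OUT={e}
  B7:   IN={e}   OUT={}

Merge at B6: OUT[B6] = IN[B7] = {e}

Answer: {e}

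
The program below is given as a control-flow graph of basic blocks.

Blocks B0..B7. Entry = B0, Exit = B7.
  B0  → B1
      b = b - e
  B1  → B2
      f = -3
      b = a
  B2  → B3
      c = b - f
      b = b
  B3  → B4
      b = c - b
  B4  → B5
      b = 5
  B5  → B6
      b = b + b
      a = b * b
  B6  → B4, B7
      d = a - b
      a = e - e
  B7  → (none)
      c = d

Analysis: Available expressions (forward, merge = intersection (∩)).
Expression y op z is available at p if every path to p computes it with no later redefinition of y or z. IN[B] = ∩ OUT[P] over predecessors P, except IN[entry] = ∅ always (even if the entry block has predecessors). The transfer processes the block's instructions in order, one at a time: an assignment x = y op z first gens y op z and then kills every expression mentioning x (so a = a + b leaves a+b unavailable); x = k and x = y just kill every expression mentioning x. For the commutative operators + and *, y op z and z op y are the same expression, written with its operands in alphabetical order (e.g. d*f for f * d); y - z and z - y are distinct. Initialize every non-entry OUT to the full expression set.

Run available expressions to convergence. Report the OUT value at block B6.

Answer: {b*b, e-e}

Trace:
Converged values:
  B0:  IN={}  OUT={}
  B1:  IN={}  OUT={}
  B2:  IN={}  OUT={}
  B3:  IN={}  OUT={}
  B4:  IN={}  OUT={}
  B5:  IN={}  OUT={b*b}
  B6:  IN={b*b}  OUT={b*b, e-e}
  B7:  IN={b*b, e-e}  OUT={b*b, e-e}

Merge at B6: IN[B6] = OUT[B5] = {b*b}
Applying B6's transfer function to that IN value gives OUT[B6] (row B6 above).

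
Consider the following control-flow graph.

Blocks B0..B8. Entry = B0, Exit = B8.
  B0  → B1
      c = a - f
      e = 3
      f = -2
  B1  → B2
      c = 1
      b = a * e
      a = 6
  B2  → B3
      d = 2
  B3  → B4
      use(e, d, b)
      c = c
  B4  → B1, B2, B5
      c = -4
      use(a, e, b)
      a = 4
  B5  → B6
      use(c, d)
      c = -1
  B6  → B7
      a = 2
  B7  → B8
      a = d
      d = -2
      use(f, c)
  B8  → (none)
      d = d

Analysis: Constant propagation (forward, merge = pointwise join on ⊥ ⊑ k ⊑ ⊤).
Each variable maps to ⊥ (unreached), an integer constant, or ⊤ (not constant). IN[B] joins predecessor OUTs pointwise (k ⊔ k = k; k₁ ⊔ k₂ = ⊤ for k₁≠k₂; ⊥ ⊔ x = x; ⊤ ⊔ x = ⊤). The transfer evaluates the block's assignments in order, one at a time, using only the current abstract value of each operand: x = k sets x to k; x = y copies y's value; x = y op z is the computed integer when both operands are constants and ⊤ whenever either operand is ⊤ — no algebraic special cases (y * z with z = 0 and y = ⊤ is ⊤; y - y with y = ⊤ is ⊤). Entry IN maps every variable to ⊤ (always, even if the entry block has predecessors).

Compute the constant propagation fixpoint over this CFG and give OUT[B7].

Converged values:
  B0:   IN=(all ⊤)   OUT={e:3, f:-2; rest ⊤}
  B1:   IN={e:3, f:-2; rest ⊤}   OUT={a:6, c:1, e:3, f:-2; rest ⊤}
  B2:   IN={e:3, f:-2; rest ⊤}   OUT={d:2, e:3, f:-2; rest ⊤}
  B3:   IN={d:2, e:3, f:-2; rest ⊤}   OUT={d:2, e:3, f:-2; rest ⊤}
  B4:   IN={d:2, e:3, f:-2; rest ⊤}   OUT={a:4, c:-4, d:2, e:3, f:-2; rest ⊤}
  B5:   IN={a:4, c:-4, d:2, e:3, f:-2; rest ⊤}   OUT={a:4, c:-1, d:2, e:3, f:-2; rest ⊤}
  B6:   IN={a:4, c:-1, d:2, e:3, f:-2; rest ⊤}   OUT={a:2, c:-1, d:2, e:3, f:-2; rest ⊤}
  B7:   IN={a:2, c:-1, d:2, e:3, f:-2; rest ⊤}   OUT={a:2, c:-1, d:-2, e:3, f:-2; rest ⊤}
  B8:   IN={a:2, c:-1, d:-2, e:3, f:-2; rest ⊤}   OUT={a:2, c:-1, d:-2, e:3, f:-2; rest ⊤}

Merge at B7: IN[B7] = OUT[B6] = {a: 2, b: ⊤, c: -1, d: 2, e: 3, f: -2}
Applying B7's transfer function to that IN value gives OUT[B7] (row B7 above).

Answer: {a: 2, b: ⊤, c: -1, d: -2, e: 3, f: -2}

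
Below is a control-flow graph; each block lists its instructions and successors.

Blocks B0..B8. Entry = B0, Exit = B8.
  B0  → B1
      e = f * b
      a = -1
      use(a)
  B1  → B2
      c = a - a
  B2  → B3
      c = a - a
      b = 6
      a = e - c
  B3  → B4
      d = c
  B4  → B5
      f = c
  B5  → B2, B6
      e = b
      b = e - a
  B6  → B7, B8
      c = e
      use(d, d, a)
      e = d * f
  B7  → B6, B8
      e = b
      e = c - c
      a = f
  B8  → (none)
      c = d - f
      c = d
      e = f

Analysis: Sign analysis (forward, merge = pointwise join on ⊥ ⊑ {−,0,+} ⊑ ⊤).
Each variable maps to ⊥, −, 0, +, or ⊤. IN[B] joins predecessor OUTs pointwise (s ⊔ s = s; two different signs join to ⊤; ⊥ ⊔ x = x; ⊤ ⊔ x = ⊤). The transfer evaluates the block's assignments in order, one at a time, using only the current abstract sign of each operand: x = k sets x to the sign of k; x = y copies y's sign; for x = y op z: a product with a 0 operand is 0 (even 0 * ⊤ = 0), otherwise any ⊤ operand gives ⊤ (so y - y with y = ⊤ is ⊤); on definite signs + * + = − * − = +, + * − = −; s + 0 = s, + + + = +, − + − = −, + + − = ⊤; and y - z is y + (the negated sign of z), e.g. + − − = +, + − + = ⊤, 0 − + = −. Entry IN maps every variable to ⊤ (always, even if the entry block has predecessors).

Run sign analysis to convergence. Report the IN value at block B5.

Answer: {a: ⊤, b: +, c: ⊤, d: ⊤, e: ⊤, f: ⊤}

Trace:
Fixpoint table:
  B0:   IN=(all ⊤)   OUT={a:-; rest ⊤}
  B1:   IN={a:-; rest ⊤}   OUT={a:-; rest ⊤}
  B2:   IN=(all ⊤)   OUT={b:+; rest ⊤}
  B3:   IN={b:+; rest ⊤}   OUT={b:+; rest ⊤}
  B4:   IN={b:+; rest ⊤}   OUT={b:+; rest ⊤}
  B5:   IN={b:+; rest ⊤}   OUT={e:+; rest ⊤}
  B6:   IN=(all ⊤)   OUT=(all ⊤)
  B7:   IN=(all ⊤)   OUT=(all ⊤)
  B8:   IN=(all ⊤)   OUT=(all ⊤)

Merge at B5: IN[B5] = OUT[B4] = {a: ⊤, b: +, c: ⊤, d: ⊤, e: ⊤, f: ⊤}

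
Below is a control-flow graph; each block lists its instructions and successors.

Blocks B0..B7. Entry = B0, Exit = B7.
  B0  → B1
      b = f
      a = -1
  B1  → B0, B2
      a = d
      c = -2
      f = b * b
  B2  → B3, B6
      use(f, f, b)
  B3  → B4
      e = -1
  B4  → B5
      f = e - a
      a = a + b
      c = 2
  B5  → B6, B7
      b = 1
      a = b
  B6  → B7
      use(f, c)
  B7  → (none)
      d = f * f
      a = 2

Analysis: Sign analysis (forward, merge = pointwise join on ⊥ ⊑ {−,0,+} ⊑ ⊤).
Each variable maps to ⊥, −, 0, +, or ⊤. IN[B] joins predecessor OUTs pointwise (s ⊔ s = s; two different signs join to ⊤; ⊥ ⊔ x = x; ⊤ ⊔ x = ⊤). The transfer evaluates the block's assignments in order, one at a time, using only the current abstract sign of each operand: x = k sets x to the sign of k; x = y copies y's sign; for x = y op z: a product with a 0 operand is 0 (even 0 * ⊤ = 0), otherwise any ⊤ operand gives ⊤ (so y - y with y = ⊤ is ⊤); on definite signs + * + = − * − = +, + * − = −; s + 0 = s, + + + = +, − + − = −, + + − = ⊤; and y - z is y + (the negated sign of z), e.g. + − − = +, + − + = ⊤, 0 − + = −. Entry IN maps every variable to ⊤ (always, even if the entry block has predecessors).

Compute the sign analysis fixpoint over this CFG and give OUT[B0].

Per-block solution:
  B0: | IN=(all ⊤) | OUT={a:-; rest ⊤}
  B1: | IN={a:-; rest ⊤} | OUT={c:-; rest ⊤}
  B2: | IN={c:-; rest ⊤} | OUT={c:-; rest ⊤}
  B3: | IN={c:-; rest ⊤} | OUT={c:-, e:-; rest ⊤}
  B4: | IN={c:-, e:-; rest ⊤} | OUT={c:+, e:-; rest ⊤}
  B5: | IN={c:+, e:-; rest ⊤} | OUT={a:+, b:+, c:+, e:-; rest ⊤}
  B6: | IN=(all ⊤) | OUT=(all ⊤)
  B7: | IN=(all ⊤) | OUT={a:+; rest ⊤}

Merge at B0 (entry node, so the boundary value (all ⊤) is joined with the incoming edge(s)): IN[B0] = (all ⊤) ⊔ OUT[B1] = {a: ⊤, b: ⊤, c: ⊤, d: ⊤, e: ⊤, f: ⊤}
Applying B0's transfer function to that IN value gives OUT[B0] (row B0 above).

Answer: {a: -, b: ⊤, c: ⊤, d: ⊤, e: ⊤, f: ⊤}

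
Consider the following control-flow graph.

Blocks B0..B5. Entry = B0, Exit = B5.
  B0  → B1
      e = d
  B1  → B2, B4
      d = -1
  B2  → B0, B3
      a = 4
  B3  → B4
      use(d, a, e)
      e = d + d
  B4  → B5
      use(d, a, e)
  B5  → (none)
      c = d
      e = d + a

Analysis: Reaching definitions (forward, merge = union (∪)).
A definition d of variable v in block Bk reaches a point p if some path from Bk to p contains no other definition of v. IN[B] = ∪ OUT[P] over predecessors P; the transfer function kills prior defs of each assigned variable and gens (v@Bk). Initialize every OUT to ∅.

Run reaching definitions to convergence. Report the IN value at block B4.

Answer: {a@B2, d@B1, e@B0, e@B3}

Trace:
Fixpoint table:
  B0: | IN={a@B2, d@B1, e@B0} | OUT={a@B2, d@B1, e@B0}
  B1: | IN={a@B2, d@B1, e@B0} | OUT={a@B2, d@B1, e@B0}
  B2: | IN={a@B2, d@B1, e@B0} | OUT={a@B2, d@B1, e@B0}
  B3: | IN={a@B2, d@B1, e@B0} | OUT={a@B2, d@B1, e@B3}
  B4: | IN={a@B2, d@B1, e@B0, e@B3} | OUT={a@B2, d@B1, e@B0, e@B3}
  B5: | IN={a@B2, d@B1, e@B0, e@B3} | OUT={a@B2, c@B5, d@B1, e@B5}

Merge at B4: IN[B4] = OUT[B1] ⊔ OUT[B3] = {a@B2, d@B1, e@B0, e@B3}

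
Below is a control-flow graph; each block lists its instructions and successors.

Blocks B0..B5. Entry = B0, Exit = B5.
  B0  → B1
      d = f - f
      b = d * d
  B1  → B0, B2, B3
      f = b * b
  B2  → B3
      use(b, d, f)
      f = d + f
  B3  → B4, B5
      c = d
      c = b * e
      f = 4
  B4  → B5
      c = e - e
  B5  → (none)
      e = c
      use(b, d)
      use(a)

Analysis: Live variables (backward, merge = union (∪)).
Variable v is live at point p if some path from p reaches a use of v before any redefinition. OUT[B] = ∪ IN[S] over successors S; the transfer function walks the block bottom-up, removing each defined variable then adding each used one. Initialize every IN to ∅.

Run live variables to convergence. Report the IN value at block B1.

Answer: {a, b, d, e}

Derivation:
Per-block solution:
  B0:  IN={a, e, f}  OUT={a, b, d, e}
  B1:  IN={a, b, d, e}  OUT={a, b, d, e, f}
  B2:  IN={a, b, d, e, f}  OUT={a, b, d, e}
  B3:  IN={a, b, d, e}  OUT={a, b, c, d, e}
  B4:  IN={a, b, d, e}  OUT={a, b, c, d}
  B5:  IN={a, b, c, d}  OUT={}

Merge at B1: OUT[B1] = IN[B0] ⊔ IN[B2] ⊔ IN[B3] = {a, b, d, e, f}
Applying B1's transfer function to that OUT value gives IN[B1] (row B1 above).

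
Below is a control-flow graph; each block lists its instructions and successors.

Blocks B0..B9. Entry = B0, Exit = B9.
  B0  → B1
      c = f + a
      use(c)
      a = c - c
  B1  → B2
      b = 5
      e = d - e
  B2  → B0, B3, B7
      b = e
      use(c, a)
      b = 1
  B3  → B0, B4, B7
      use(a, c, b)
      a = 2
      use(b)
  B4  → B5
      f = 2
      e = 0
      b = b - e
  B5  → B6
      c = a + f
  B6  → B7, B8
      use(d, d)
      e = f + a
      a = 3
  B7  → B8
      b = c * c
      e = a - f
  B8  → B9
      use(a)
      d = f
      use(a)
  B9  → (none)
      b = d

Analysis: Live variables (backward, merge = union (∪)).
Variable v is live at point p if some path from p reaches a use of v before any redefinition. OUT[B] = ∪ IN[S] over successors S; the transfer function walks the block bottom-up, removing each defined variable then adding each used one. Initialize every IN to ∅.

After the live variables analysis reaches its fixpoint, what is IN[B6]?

Fixpoint table:
  B0:  IN={a, d, e, f}  OUT={a, c, d, e, f}
  B1:  IN={a, c, d, e, f}  OUT={a, c, d, e, f}
  B2:  IN={a, c, d, e, f}  OUT={a, b, c, d, e, f}
  B3:  IN={a, b, c, d, e, f}  OUT={a, b, c, d, e, f}
  B4:  IN={a, b, d}  OUT={a, d, f}
  B5:  IN={a, d, f}  OUT={a, c, d, f}
  B6:  IN={a, c, d, f}  OUT={a, c, f}
  B7:  IN={a, c, f}  OUT={a, f}
  B8:  IN={a, f}  OUT={d}
  B9:  IN={d}  OUT={}

Merge at B6: OUT[B6] = IN[B7] ⊔ IN[B8] = {a, c, f}
Applying B6's transfer function to that OUT value gives IN[B6] (row B6 above).

Answer: {a, c, d, f}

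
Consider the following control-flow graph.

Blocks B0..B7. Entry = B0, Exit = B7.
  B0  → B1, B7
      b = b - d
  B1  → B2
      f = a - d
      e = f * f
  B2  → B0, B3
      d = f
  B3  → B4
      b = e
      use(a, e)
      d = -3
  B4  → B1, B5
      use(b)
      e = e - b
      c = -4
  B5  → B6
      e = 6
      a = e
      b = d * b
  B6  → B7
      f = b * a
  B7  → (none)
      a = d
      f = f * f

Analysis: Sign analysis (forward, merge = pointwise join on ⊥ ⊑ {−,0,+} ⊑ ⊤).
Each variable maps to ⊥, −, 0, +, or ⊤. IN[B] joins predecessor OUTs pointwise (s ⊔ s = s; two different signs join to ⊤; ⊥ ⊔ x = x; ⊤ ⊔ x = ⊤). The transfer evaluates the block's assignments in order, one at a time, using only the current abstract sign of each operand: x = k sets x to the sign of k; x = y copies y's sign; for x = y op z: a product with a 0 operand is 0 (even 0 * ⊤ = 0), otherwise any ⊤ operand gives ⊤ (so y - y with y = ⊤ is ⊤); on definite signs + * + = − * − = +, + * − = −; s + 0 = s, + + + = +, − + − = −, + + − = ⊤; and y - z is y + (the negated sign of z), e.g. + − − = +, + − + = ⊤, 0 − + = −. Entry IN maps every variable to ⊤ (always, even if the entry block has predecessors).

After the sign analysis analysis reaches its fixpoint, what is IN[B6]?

Fixpoint table:
  B0:  IN=(all ⊤)  OUT=(all ⊤)
  B1:  IN=(all ⊤)  OUT=(all ⊤)
  B2:  IN=(all ⊤)  OUT=(all ⊤)
  B3:  IN=(all ⊤)  OUT={d:-; rest ⊤}
  B4:  IN={d:-; rest ⊤}  OUT={c:-, d:-; rest ⊤}
  B5:  IN={c:-, d:-; rest ⊤}  OUT={a:+, c:-, d:-, e:+; rest ⊤}
  B6:  IN={a:+, c:-, d:-, e:+; rest ⊤}  OUT={a:+, c:-, d:-, e:+; rest ⊤}
  B7:  IN=(all ⊤)  OUT=(all ⊤)

Merge at B6: IN[B6] = OUT[B5] = {a: +, b: ⊤, c: -, d: -, e: +, f: ⊤}

Answer: {a: +, b: ⊤, c: -, d: -, e: +, f: ⊤}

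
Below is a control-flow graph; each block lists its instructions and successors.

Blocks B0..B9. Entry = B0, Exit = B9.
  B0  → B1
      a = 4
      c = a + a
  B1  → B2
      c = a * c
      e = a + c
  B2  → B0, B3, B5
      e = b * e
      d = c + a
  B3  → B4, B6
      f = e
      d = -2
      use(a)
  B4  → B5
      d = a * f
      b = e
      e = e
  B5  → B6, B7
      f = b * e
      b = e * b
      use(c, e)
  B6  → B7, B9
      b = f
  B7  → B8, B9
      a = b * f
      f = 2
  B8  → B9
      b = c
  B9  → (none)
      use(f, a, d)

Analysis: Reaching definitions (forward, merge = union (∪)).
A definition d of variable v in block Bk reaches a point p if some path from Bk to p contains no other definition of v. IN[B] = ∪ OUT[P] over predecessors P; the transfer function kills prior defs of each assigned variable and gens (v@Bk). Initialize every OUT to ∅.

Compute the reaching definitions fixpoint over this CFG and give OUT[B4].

Answer: {a@B0, b@B4, c@B1, d@B4, e@B4, f@B3}

Derivation:
Converged values:
  B0:   IN={a@B0, c@B1, d@B2, e@B2}   OUT={a@B0, c@B0, d@B2, e@B2}
  B1:   IN={a@B0, c@B0, d@B2, e@B2}   OUT={a@B0, c@B1, d@B2, e@B1}
  B2:   IN={a@B0, c@B1, d@B2, e@B1}   OUT={a@B0, c@B1, d@B2, e@B2}
  B3:   IN={a@B0, c@B1, d@B2, e@B2}   OUT={a@B0, c@B1, d@B3, e@B2, f@B3}
  B4:   IN={a@B0, c@B1, d@B3, e@B2, f@B3}   OUT={a@B0, b@B4, c@B1, d@B4, e@B4, f@B3}
  B5:   IN={a@B0, b@B4, c@B1, d@B2, d@B4, e@B2, e@B4, f@B3}   OUT={a@B0, b@B5, c@B1, d@B2, d@B4, e@B2, e@B4, f@B5}
  B6:   IN={a@B0, b@B5, c@B1, d@B2, d@B3, d@B4, e@B2, e@B4, f@B3, f@B5}   OUT={a@B0, b@B6, c@B1, d@B2, d@B3, d@B4, e@B2, e@B4, f@B3, f@B5}
  B7:   IN={a@B0, b@B5, b@B6, c@B1, d@B2, d@B3, d@B4, e@B2, e@B4, f@B3, f@B5}   OUT={a@B7, b@B5, b@B6, c@B1, d@B2, d@B3, d@B4, e@B2, e@B4, f@B7}
  B8:   IN={a@B7, b@B5, b@B6, c@B1, d@B2, d@B3, d@B4, e@B2, e@B4, f@B7}   OUT={a@B7, b@B8, c@B1, d@B2, d@B3, d@B4, e@B2, e@B4, f@B7}
  B9:   IN={a@B0, a@B7, b@B5, b@B6, b@B8, c@B1, d@B2, d@B3, d@B4, e@B2, e@B4, f@B3, f@B5, f@B7}   OUT={a@B0, a@B7, b@B5, b@B6, b@B8, c@B1, d@B2, d@B3, d@B4, e@B2, e@B4, f@B3, f@B5, f@B7}

Merge at B4: IN[B4] = OUT[B3] = {a@B0, c@B1, d@B3, e@B2, f@B3}
Applying B4's transfer function to that IN value gives OUT[B4] (row B4 above).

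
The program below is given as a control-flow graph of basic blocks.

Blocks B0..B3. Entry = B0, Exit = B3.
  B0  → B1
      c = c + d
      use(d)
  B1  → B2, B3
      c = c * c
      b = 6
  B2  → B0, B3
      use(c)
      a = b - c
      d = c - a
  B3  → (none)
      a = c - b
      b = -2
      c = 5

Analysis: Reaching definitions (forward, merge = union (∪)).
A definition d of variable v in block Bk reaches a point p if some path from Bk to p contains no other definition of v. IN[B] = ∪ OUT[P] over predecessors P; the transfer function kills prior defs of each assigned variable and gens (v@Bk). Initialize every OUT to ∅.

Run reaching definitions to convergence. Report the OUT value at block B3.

Answer: {a@B3, b@B3, c@B3, d@B2}

Derivation:
Per-block solution:
  B0:   IN={a@B2, b@B1, c@B1, d@B2}   OUT={a@B2, b@B1, c@B0, d@B2}
  B1:   IN={a@B2, b@B1, c@B0, d@B2}   OUT={a@B2, b@B1, c@B1, d@B2}
  B2:   IN={a@B2, b@B1, c@B1, d@B2}   OUT={a@B2, b@B1, c@B1, d@B2}
  B3:   IN={a@B2, b@B1, c@B1, d@B2}   OUT={a@B3, b@B3, c@B3, d@B2}

Merge at B3: IN[B3] = OUT[B1] ⊔ OUT[B2] = {a@B2, b@B1, c@B1, d@B2}
Applying B3's transfer function to that IN value gives OUT[B3] (row B3 above).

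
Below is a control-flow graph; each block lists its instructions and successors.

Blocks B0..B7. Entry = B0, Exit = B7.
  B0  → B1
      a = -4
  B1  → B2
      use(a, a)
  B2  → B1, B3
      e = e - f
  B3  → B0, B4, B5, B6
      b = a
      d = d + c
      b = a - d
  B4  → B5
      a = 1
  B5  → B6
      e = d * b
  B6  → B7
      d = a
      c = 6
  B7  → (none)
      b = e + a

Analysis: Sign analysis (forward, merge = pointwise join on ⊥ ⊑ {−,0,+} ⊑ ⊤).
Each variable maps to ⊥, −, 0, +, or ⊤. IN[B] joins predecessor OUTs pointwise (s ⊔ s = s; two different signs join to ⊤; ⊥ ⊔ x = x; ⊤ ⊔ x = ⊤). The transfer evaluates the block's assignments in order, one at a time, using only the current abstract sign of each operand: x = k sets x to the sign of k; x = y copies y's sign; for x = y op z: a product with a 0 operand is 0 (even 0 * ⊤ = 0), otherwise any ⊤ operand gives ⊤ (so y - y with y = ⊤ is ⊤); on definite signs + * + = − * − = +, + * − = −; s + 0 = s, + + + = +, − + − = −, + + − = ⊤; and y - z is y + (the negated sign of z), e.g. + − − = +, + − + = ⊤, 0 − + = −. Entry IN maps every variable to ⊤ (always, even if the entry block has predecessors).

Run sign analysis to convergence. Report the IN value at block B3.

Answer: {a: -, b: ⊤, c: ⊤, d: ⊤, e: ⊤, f: ⊤}

Working:
Per-block solution:
  B0: | IN=(all ⊤) | OUT={a:-; rest ⊤}
  B1: | IN={a:-; rest ⊤} | OUT={a:-; rest ⊤}
  B2: | IN={a:-; rest ⊤} | OUT={a:-; rest ⊤}
  B3: | IN={a:-; rest ⊤} | OUT={a:-; rest ⊤}
  B4: | IN={a:-; rest ⊤} | OUT={a:+; rest ⊤}
  B5: | IN=(all ⊤) | OUT=(all ⊤)
  B6: | IN=(all ⊤) | OUT={c:+; rest ⊤}
  B7: | IN={c:+; rest ⊤} | OUT={c:+; rest ⊤}

Merge at B3: IN[B3] = OUT[B2] = {a: -, b: ⊤, c: ⊤, d: ⊤, e: ⊤, f: ⊤}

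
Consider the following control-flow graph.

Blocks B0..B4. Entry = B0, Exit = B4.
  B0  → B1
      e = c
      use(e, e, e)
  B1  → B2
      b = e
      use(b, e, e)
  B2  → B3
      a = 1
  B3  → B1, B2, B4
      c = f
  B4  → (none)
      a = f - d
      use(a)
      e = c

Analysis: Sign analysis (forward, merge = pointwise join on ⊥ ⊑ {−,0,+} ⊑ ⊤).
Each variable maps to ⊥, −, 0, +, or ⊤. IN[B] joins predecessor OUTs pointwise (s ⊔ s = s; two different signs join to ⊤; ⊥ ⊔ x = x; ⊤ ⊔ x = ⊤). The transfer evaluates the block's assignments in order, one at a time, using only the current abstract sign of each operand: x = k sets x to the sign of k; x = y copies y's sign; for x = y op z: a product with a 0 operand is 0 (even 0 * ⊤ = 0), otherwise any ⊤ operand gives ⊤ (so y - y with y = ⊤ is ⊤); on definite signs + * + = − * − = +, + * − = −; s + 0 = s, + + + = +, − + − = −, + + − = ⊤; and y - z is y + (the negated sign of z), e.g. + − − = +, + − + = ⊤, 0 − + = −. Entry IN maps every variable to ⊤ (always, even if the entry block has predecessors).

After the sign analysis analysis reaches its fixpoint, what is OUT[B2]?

Answer: {a: +, b: ⊤, c: ⊤, d: ⊤, e: ⊤, f: ⊤}

Derivation:
Fixpoint table:
  B0: | IN=(all ⊤) | OUT=(all ⊤)
  B1: | IN=(all ⊤) | OUT=(all ⊤)
  B2: | IN=(all ⊤) | OUT={a:+; rest ⊤}
  B3: | IN={a:+; rest ⊤} | OUT={a:+; rest ⊤}
  B4: | IN={a:+; rest ⊤} | OUT=(all ⊤)

Merge at B2: IN[B2] = OUT[B1] ⊔ OUT[B3] = {a: ⊤, b: ⊤, c: ⊤, d: ⊤, e: ⊤, f: ⊤}
Applying B2's transfer function to that IN value gives OUT[B2] (row B2 above).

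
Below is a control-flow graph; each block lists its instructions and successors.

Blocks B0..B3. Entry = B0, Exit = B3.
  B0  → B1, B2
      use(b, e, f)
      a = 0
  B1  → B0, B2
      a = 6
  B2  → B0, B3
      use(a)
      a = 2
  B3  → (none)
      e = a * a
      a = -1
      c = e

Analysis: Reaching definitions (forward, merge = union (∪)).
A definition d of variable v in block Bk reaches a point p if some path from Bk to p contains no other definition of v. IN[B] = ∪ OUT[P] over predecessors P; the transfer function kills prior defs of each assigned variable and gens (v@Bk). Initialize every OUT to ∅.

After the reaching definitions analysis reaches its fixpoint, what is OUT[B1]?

Answer: {a@B1}

Derivation:
Fixpoint table:
  B0:   IN={a@B1, a@B2}   OUT={a@B0}
  B1:   IN={a@B0}   OUT={a@B1}
  B2:   IN={a@B0, a@B1}   OUT={a@B2}
  B3:   IN={a@B2}   OUT={a@B3, c@B3, e@B3}

Merge at B1: IN[B1] = OUT[B0] = {a@B0}
Applying B1's transfer function to that IN value gives OUT[B1] (row B1 above).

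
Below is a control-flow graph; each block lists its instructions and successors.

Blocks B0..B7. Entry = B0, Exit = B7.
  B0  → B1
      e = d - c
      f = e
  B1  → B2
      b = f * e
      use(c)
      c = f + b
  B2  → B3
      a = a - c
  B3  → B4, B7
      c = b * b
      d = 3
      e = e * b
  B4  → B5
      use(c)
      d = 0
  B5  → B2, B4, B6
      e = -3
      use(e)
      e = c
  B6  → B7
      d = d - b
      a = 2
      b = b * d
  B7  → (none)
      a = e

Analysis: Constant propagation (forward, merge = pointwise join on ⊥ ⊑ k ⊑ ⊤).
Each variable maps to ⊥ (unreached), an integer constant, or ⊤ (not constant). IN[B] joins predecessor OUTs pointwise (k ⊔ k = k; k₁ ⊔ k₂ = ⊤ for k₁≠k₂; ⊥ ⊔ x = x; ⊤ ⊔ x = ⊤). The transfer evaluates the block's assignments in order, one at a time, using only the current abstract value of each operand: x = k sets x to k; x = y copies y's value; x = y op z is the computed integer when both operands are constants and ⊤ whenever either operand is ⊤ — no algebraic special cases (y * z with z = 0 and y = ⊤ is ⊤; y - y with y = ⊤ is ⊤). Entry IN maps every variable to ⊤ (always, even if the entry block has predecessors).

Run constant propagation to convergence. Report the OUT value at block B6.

Per-block solution:
  B0:   IN=(all ⊤)   OUT=(all ⊤)
  B1:   IN=(all ⊤)   OUT=(all ⊤)
  B2:   IN=(all ⊤)   OUT=(all ⊤)
  B3:   IN=(all ⊤)   OUT={d:3; rest ⊤}
  B4:   IN=(all ⊤)   OUT={d:0; rest ⊤}
  B5:   IN={d:0; rest ⊤}   OUT={d:0; rest ⊤}
  B6:   IN={d:0; rest ⊤}   OUT={a:2; rest ⊤}
  B7:   IN=(all ⊤)   OUT=(all ⊤)

Merge at B6: IN[B6] = OUT[B5] = {a: ⊤, b: ⊤, c: ⊤, d: 0, e: ⊤, f: ⊤}
Applying B6's transfer function to that IN value gives OUT[B6] (row B6 above).

Answer: {a: 2, b: ⊤, c: ⊤, d: ⊤, e: ⊤, f: ⊤}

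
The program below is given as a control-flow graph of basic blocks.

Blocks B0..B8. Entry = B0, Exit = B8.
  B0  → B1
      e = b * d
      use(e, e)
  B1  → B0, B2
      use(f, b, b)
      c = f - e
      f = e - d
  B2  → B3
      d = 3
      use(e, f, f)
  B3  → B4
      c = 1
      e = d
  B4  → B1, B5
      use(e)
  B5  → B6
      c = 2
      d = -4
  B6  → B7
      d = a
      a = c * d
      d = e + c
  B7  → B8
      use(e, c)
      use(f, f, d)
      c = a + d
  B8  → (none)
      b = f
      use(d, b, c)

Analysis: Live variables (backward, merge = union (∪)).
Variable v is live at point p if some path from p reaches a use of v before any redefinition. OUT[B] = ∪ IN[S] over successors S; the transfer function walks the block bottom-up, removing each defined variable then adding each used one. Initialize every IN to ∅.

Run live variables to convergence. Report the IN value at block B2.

Answer: {a, b, e, f}

Derivation:
Fixpoint table:
  B0:   IN={a, b, d, f}   OUT={a, b, d, e, f}
  B1:   IN={a, b, d, e, f}   OUT={a, b, d, e, f}
  B2:   IN={a, b, e, f}   OUT={a, b, d, f}
  B3:   IN={a, b, d, f}   OUT={a, b, d, e, f}
  B4:   IN={a, b, d, e, f}   OUT={a, b, d, e, f}
  B5:   IN={a, e, f}   OUT={a, c, e, f}
  B6:   IN={a, c, e, f}   OUT={a, c, d, e, f}
  B7:   IN={a, c, d, e, f}   OUT={c, d, f}
  B8:   IN={c, d, f}   OUT={}

Merge at B2: OUT[B2] = IN[B3] = {a, b, d, f}
Applying B2's transfer function to that OUT value gives IN[B2] (row B2 above).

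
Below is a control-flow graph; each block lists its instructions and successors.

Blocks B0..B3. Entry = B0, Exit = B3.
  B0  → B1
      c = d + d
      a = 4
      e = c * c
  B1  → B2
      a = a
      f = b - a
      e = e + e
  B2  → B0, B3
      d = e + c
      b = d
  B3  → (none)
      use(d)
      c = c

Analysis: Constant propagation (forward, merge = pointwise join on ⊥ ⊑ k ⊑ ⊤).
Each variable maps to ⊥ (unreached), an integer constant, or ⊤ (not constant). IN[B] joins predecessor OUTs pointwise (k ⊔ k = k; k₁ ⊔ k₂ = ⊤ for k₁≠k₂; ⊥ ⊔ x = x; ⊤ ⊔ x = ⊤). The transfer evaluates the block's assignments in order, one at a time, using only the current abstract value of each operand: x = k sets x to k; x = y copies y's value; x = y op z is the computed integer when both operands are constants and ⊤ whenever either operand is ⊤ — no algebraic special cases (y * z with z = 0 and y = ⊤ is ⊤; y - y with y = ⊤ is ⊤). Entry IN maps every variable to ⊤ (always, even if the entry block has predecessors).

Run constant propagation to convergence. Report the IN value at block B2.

Fixpoint table:
  B0:   IN=(all ⊤)   OUT={a:4; rest ⊤}
  B1:   IN={a:4; rest ⊤}   OUT={a:4; rest ⊤}
  B2:   IN={a:4; rest ⊤}   OUT={a:4; rest ⊤}
  B3:   IN={a:4; rest ⊤}   OUT={a:4; rest ⊤}

Merge at B2: IN[B2] = OUT[B1] = {a: 4, b: ⊤, c: ⊤, d: ⊤, e: ⊤, f: ⊤}

Answer: {a: 4, b: ⊤, c: ⊤, d: ⊤, e: ⊤, f: ⊤}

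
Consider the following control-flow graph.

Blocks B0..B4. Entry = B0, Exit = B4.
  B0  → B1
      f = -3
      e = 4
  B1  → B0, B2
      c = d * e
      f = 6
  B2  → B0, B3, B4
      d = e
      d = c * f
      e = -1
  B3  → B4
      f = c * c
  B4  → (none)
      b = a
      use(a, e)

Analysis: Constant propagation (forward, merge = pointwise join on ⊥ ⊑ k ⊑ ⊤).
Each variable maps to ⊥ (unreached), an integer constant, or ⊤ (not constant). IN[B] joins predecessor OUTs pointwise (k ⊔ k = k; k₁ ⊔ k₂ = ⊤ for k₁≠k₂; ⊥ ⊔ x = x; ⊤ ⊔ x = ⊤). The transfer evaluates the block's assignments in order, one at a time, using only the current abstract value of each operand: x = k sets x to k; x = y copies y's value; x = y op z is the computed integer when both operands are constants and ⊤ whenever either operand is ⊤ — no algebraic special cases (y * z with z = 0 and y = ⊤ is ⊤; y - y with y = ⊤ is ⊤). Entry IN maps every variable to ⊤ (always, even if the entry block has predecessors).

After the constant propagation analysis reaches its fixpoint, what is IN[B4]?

Per-block solution:
  B0:  IN=(all ⊤)  OUT={e:4, f:-3; rest ⊤}
  B1:  IN={e:4, f:-3; rest ⊤}  OUT={e:4, f:6; rest ⊤}
  B2:  IN={e:4, f:6; rest ⊤}  OUT={e:-1, f:6; rest ⊤}
  B3:  IN={e:-1, f:6; rest ⊤}  OUT={e:-1; rest ⊤}
  B4:  IN={e:-1; rest ⊤}  OUT={e:-1; rest ⊤}

Merge at B4: IN[B4] = OUT[B2] ⊔ OUT[B3] = {a: ⊤, b: ⊤, c: ⊤, d: ⊤, e: -1, f: ⊤}

Answer: {a: ⊤, b: ⊤, c: ⊤, d: ⊤, e: -1, f: ⊤}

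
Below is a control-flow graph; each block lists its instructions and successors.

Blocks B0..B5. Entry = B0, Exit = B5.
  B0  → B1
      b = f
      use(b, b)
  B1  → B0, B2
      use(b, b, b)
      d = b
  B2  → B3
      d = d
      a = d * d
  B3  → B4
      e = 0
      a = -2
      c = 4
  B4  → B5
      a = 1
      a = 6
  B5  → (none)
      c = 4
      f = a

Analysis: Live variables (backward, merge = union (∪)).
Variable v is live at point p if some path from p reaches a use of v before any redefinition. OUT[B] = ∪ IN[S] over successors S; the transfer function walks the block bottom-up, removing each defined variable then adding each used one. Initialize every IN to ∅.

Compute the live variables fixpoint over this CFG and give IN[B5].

Converged values:
  B0:  IN={f}  OUT={b, f}
  B1:  IN={b, f}  OUT={d, f}
  B2:  IN={d}  OUT={}
  B3:  IN={}  OUT={}
  B4:  IN={}  OUT={a}
  B5:  IN={a}  OUT={}

B5 is the boundary node: OUT[B5] = {}
Applying B5's transfer function to that OUT value gives IN[B5] (row B5 above).

Answer: {a}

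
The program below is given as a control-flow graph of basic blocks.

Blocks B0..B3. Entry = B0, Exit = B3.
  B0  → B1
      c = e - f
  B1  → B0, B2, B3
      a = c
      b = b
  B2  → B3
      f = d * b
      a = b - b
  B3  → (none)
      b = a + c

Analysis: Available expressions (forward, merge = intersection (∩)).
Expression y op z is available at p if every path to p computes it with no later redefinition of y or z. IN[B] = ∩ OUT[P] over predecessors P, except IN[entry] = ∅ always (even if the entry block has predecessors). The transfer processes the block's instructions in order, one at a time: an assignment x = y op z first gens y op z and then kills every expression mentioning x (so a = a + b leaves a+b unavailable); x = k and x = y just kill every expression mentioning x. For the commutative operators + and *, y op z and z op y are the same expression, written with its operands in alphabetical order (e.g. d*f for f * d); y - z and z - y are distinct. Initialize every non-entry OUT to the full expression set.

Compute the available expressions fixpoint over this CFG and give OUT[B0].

Answer: {e-f}

Trace:
Fixpoint table:
  B0: | IN={} | OUT={e-f}
  B1: | IN={e-f} | OUT={e-f}
  B2: | IN={e-f} | OUT={b*d, b-b}
  B3: | IN={} | OUT={a+c}

Merge at B0 (entry node, so the boundary value {} is joined with the incoming edge(s)): IN[B0] = {} ∩ OUT[B1] = {}
Applying B0's transfer function to that IN value gives OUT[B0] (row B0 above).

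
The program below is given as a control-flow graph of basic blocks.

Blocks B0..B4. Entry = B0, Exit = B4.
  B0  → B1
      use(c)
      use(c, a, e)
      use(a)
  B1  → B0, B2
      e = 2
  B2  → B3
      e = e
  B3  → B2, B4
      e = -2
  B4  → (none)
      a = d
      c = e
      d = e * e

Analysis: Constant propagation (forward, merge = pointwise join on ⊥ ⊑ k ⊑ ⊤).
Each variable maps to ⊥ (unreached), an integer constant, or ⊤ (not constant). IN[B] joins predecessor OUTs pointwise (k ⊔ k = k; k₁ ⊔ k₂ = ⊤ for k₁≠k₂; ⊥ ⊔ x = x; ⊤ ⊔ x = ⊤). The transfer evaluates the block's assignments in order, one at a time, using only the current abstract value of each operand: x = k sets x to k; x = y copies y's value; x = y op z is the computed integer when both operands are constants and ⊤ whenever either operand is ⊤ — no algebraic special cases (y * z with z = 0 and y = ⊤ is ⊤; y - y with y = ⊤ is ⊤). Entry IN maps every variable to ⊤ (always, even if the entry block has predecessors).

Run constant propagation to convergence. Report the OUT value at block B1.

Fixpoint table:
  B0:  IN=(all ⊤)  OUT=(all ⊤)
  B1:  IN=(all ⊤)  OUT={e:2; rest ⊤}
  B2:  IN=(all ⊤)  OUT=(all ⊤)
  B3:  IN=(all ⊤)  OUT={e:-2; rest ⊤}
  B4:  IN={e:-2; rest ⊤}  OUT={c:-2, d:4, e:-2; rest ⊤}

Merge at B1: IN[B1] = OUT[B0] = {a: ⊤, b: ⊤, c: ⊤, d: ⊤, e: ⊤, f: ⊤}
Applying B1's transfer function to that IN value gives OUT[B1] (row B1 above).

Answer: {a: ⊤, b: ⊤, c: ⊤, d: ⊤, e: 2, f: ⊤}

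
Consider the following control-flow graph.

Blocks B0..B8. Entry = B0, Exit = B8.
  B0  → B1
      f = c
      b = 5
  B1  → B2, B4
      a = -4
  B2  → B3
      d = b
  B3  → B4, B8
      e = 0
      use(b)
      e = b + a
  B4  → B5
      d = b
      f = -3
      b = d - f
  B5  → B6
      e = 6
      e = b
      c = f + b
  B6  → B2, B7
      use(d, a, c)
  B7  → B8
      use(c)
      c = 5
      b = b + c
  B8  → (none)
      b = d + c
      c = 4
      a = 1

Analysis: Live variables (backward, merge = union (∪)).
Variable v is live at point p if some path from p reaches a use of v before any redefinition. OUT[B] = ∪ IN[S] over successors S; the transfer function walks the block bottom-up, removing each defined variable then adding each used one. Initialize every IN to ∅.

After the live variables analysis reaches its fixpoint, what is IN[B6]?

Per-block solution:
  B0: | IN={c} | OUT={b, c}
  B1: | IN={b, c} | OUT={a, b, c}
  B2: | IN={a, b, c} | OUT={a, b, c, d}
  B3: | IN={a, b, c, d} | OUT={a, b, c, d}
  B4: | IN={a, b} | OUT={a, b, d, f}
  B5: | IN={a, b, d, f} | OUT={a, b, c, d}
  B6: | IN={a, b, c, d} | OUT={a, b, c, d}
  B7: | IN={b, c, d} | OUT={c, d}
  B8: | IN={c, d} | OUT={}

Merge at B6: OUT[B6] = IN[B2] ⊔ IN[B7] = {a, b, c, d}
Applying B6's transfer function to that OUT value gives IN[B6] (row B6 above).

Answer: {a, b, c, d}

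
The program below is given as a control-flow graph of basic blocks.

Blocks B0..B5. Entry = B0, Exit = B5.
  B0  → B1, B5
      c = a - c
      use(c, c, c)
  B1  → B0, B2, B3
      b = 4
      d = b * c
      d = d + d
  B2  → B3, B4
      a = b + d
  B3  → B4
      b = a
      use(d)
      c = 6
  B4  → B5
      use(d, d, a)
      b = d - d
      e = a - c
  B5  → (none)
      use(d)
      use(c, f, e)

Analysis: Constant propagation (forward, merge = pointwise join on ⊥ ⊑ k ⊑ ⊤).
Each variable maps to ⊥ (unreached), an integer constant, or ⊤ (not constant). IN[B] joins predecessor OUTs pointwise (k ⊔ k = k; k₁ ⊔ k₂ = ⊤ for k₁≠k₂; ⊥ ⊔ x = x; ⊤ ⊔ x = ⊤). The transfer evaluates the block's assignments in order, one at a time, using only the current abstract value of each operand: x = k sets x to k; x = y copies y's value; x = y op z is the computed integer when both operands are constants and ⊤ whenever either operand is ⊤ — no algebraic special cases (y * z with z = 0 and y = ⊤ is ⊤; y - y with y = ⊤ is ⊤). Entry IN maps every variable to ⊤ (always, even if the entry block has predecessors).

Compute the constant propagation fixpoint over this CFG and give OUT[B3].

Answer: {a: ⊤, b: ⊤, c: 6, d: ⊤, e: ⊤, f: ⊤}

Derivation:
Fixpoint table:
  B0: | IN=(all ⊤) | OUT=(all ⊤)
  B1: | IN=(all ⊤) | OUT={b:4; rest ⊤}
  B2: | IN={b:4; rest ⊤} | OUT={b:4; rest ⊤}
  B3: | IN={b:4; rest ⊤} | OUT={c:6; rest ⊤}
  B4: | IN=(all ⊤) | OUT=(all ⊤)
  B5: | IN=(all ⊤) | OUT=(all ⊤)

Merge at B3: IN[B3] = OUT[B1] ⊔ OUT[B2] = {a: ⊤, b: 4, c: ⊤, d: ⊤, e: ⊤, f: ⊤}
Applying B3's transfer function to that IN value gives OUT[B3] (row B3 above).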